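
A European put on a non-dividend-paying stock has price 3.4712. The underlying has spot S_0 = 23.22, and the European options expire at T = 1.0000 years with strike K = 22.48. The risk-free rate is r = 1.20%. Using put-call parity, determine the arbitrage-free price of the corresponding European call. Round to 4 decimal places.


Answer: Call price = 4.4793

Derivation:
Put-call parity: C - P = S_0 * exp(-qT) - K * exp(-rT).
S_0 * exp(-qT) = 23.2200 * 1.00000000 = 23.22000000
K * exp(-rT) = 22.4800 * 0.98807171 = 22.21185211
C = P + S*exp(-qT) - K*exp(-rT)
C = 3.4712 + 23.22000000 - 22.21185211 = 4.4793


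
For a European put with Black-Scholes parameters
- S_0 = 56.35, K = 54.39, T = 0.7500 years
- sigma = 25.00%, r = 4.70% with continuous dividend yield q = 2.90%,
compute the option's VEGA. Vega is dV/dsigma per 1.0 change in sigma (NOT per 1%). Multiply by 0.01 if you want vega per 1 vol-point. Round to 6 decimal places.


Answer: Vega = 18.015529

Derivation:
d1 = 0.3341215014; d2 = 0.1176151505
phi(d1) = 0.3772839764; exp(-qT) = 0.9784848257; exp(-rT) = 0.9653640451
Vega = S * exp(-qT) * phi(d1) * sqrt(T) = 56.3500 * 0.9784848257 * 0.3772839764 * 0.8660254038 = 18.015529


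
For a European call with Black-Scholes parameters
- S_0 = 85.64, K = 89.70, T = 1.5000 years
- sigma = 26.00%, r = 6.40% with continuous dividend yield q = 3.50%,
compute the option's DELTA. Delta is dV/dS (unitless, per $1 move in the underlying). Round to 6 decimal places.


d1 = 0.1503663076; d2 = -0.1680673590
phi(d1) = 0.3944576299; exp(-qT) = 0.9488543211; exp(-rT) = 0.9084640161
N(d1) = 0.5597621892
Delta = exp(-qT) * N(d1) = 0.9488543211 * 0.5597621892 = 0.531133

Answer: Delta = 0.531133


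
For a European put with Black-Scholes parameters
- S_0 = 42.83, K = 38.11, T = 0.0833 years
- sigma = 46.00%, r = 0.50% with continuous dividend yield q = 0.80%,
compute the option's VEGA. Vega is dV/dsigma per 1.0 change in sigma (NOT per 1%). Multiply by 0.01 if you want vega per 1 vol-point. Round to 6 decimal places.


d1 = 0.9439706220; d2 = 0.8112066209
phi(d1) = 0.2555138149; exp(-qT) = 0.9993338220; exp(-rT) = 0.9995835867
Vega = S * exp(-qT) * phi(d1) * sqrt(T) = 42.8300 * 0.9993338220 * 0.2555138149 * 0.2886173938 = 3.156426

Answer: Vega = 3.156426


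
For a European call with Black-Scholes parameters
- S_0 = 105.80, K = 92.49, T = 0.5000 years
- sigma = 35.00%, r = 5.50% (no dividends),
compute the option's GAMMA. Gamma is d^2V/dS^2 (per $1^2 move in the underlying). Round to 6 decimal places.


Answer: Gamma = 0.011256

Derivation:
d1 = 0.7781204600; d2 = 0.5306330866
phi(d1) = 0.2947362889; exp(-qT) = 1.0000000000; exp(-rT) = 0.9728746826
Gamma = exp(-qT) * phi(d1) / (S * sigma * sqrt(T)) = 1.0000000000 * 0.2947362889 / (105.8000 * 0.3500 * 0.7071067812) = 0.011256


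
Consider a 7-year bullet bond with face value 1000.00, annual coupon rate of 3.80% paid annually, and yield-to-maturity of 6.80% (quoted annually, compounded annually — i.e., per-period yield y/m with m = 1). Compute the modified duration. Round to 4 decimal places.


Coupon per period c = face * coupon_rate / m = 38.000000
Periods per year m = 1; per-period yield y/m = 0.068000
Number of cashflows N = 7
Cashflows (t years, CF_t, discount factor 1/(1+y/m)^(m*t), PV):
  t = 1.0000: CF_t = 38.000000, DF = 0.936330, PV = 35.580524
  t = 2.0000: CF_t = 38.000000, DF = 0.876713, PV = 33.315098
  t = 3.0000: CF_t = 38.000000, DF = 0.820892, PV = 31.193912
  t = 4.0000: CF_t = 38.000000, DF = 0.768626, PV = 29.207782
  t = 5.0000: CF_t = 38.000000, DF = 0.719687, PV = 27.348111
  t = 6.0000: CF_t = 38.000000, DF = 0.673864, PV = 25.606845
  t = 7.0000: CF_t = 1038.000000, DF = 0.630959, PV = 654.935580
Price P = sum_t PV_t = 837.187853
First compute Macaulay numerator sum_t t * PV_t:
  t * PV_t at t = 1.0000: 35.580524
  t * PV_t at t = 2.0000: 66.630195
  t * PV_t at t = 3.0000: 93.581735
  t * PV_t at t = 4.0000: 116.831130
  t * PV_t at t = 5.0000: 136.740555
  t * PV_t at t = 6.0000: 153.641073
  t * PV_t at t = 7.0000: 4584.549061
Macaulay duration D = 5187.554274 / 837.187853 = 6.196404
Modified duration = D / (1 + y/m) = 6.196404 / (1 + 0.068000) = 5.801877

Answer: Modified duration = 5.8019


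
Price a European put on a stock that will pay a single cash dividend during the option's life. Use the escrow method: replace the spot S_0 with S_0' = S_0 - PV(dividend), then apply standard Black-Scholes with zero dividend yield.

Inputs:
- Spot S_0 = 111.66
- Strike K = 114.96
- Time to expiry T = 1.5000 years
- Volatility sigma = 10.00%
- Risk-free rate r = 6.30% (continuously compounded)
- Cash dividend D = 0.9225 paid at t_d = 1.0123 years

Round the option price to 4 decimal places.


Answer: Price = 2.7284

Derivation:
PV(D) = D * exp(-r * t_d) = 0.9225 * 0.93821617 = 0.86550442
S_0' = S_0 - PV(D) = 111.6600 - 0.86550442 = 110.79449558
d1 = (ln(S_0'/K) + (r + sigma^2/2)*T) / (sigma*sqrt(T)) = 0.53148091
d2 = d1 - sigma*sqrt(T) = 0.40900643
exp(-rT) = 0.90982773
N(-d1) = 0.29754278; N(-d2) = 0.34126747
P = K * exp(-rT) * N(-d2) - S_0' * N(-d1) = 114.9600 * 0.90982773 * 0.34126747 - 110.79449558 * 0.29754278 = 2.7284


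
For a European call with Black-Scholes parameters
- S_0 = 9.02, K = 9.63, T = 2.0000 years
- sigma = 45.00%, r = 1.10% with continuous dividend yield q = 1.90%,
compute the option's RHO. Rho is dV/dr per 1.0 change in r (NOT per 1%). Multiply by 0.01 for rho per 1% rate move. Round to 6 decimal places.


Answer: Rho = 6.174887

Derivation:
d1 = 0.1902291791; d2 = -0.4461669240
phi(d1) = 0.3917889005; exp(-qT) = 0.9627129409; exp(-rT) = 0.9782402351
N(d2) = 0.3277383367
Rho = K*T*exp(-rT)*N(d2) = 9.6300 * 2.0000 * 0.9782402351 * 0.3277383367 = 6.174887


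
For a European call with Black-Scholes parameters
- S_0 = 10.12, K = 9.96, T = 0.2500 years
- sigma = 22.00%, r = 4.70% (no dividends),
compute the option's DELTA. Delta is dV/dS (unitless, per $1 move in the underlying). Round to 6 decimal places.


Answer: Delta = 0.620463

Derivation:
d1 = 0.3066962933; d2 = 0.1966962933
phi(d1) = 0.3806138856; exp(-qT) = 1.0000000000; exp(-rT) = 0.9883187617
N(d1) = 0.6204627243
Delta = exp(-qT) * N(d1) = 1.0000000000 * 0.6204627243 = 0.620463


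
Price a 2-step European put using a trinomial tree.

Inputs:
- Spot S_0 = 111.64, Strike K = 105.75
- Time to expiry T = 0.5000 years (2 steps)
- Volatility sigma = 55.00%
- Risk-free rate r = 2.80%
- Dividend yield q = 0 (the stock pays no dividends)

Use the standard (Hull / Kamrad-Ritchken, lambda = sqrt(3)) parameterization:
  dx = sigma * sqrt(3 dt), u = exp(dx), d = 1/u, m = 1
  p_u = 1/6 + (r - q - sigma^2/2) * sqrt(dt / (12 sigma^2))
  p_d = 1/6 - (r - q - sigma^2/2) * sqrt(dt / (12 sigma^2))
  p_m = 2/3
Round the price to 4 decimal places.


Answer: Price = V(0,0) = 11.9763

Derivation:
dt = T/N = 0.250000; dx = sigma*sqrt(3*dt) = 0.476314
u = exp(dx) = 1.610128; d = 1/u = 0.621068
p_u = 0.134322, p_m = 0.666667, p_d = 0.199011
Discount per step: exp(-r*dt) = 0.993024
Stock lattice S(k, j) with j the centered position index:
  k=0: S(0,+0) = 111.6400
  k=1: S(1,-1) = 69.3361; S(1,+0) = 111.6400; S(1,+1) = 179.7547
  k=2: S(2,-2) = 43.0625; S(2,-1) = 69.3361; S(2,+0) = 111.6400; S(2,+1) = 179.7547; S(2,+2) = 289.4282
Terminal payoffs V(N, j) = max(K - S_T, 0):
  V(2,-2) = 62.687547; V(2,-1) = 36.413918; V(2,+0) = 0.000000; V(2,+1) = 0.000000; V(2,+2) = 0.000000
Backward induction: V(k, j) = exp(-r*dt) * [p_u * V(k+1, j+1) + p_m * V(k+1, j) + p_d * V(k+1, j-1)]
  V(1,-1) = exp(-r*dt) * [p_u*0.000000 + p_m*36.413918 + p_d*62.687547] = 36.495120
  V(1,+0) = exp(-r*dt) * [p_u*0.000000 + p_m*0.000000 + p_d*36.413918] = 7.196235
  V(1,+1) = exp(-r*dt) * [p_u*0.000000 + p_m*0.000000 + p_d*0.000000] = 0.000000
  V(0,+0) = exp(-r*dt) * [p_u*0.000000 + p_m*7.196235 + p_d*36.495120] = 11.976306


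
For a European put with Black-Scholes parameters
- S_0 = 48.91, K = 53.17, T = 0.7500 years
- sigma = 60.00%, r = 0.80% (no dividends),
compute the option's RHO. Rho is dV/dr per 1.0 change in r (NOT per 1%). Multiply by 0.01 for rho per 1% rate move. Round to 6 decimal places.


Answer: Rho = -26.111088

Derivation:
d1 = 0.1106348359; d2 = -0.4089804064
phi(d1) = 0.3965081962; exp(-qT) = 1.0000000000; exp(-rT) = 0.9940179641
N(-d2) = 0.6587229799
Rho = -K*T*exp(-rT)*N(-d2) = -53.1700 * 0.7500 * 0.9940179641 * 0.6587229799 = -26.111088


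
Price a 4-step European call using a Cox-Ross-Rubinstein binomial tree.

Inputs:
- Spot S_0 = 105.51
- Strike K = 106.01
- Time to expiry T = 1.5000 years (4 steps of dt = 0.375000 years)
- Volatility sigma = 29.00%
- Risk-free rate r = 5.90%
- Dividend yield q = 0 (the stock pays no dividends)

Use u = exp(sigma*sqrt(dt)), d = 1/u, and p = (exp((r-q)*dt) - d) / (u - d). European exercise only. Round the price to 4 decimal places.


Answer: Price = V(0,0) = 18.1108

Derivation:
dt = T/N = 0.375000
u = exp(sigma*sqrt(dt)) = 1.194333; d = 1/u = 0.837287
p = (exp((r-q)*dt) - d) / (u - d) = 0.518377
Discount per step: exp(-r*dt) = 0.978118
Stock lattice S(k, i) with i counting down-moves:
  k=0: S(0,0) = 105.5100
  k=1: S(1,0) = 126.0141; S(1,1) = 88.3422
  k=2: S(2,0) = 150.5028; S(2,1) = 105.5100; S(2,2) = 73.9678
  k=3: S(3,0) = 179.7505; S(3,1) = 126.0141; S(3,2) = 88.3422; S(3,3) = 61.9323
  k=4: S(4,0) = 214.6820; S(4,1) = 150.5028; S(4,2) = 105.5100; S(4,3) = 73.9678; S(4,4) = 51.8551
Terminal payoffs V(N, i) = max(S_T - K, 0):
  V(4,0) = 108.671978; V(4,1) = 44.492809; V(4,2) = 0.000000; V(4,3) = 0.000000; V(4,4) = 0.000000
Backward induction: V(k, i) = exp(-r*dt) * [p * V(k+1, i) + (1-p) * V(k+1, i+1)].
  V(3,0) = exp(-r*dt) * [p*108.671978 + (1-p)*44.492809] = 76.060210
  V(3,1) = exp(-r*dt) * [p*44.492809 + (1-p)*0.000000] = 22.559349
  V(3,2) = exp(-r*dt) * [p*0.000000 + (1-p)*0.000000] = 0.000000
  V(3,3) = exp(-r*dt) * [p*0.000000 + (1-p)*0.000000] = 0.000000
  V(2,0) = exp(-r*dt) * [p*76.060210 + (1-p)*22.559349] = 49.192439
  V(2,1) = exp(-r*dt) * [p*22.559349 + (1-p)*0.000000] = 11.438348
  V(2,2) = exp(-r*dt) * [p*0.000000 + (1-p)*0.000000] = 0.000000
  V(1,0) = exp(-r*dt) * [p*49.192439 + (1-p)*11.438348] = 30.330646
  V(1,1) = exp(-r*dt) * [p*11.438348 + (1-p)*0.000000] = 5.799627
  V(0,0) = exp(-r*dt) * [p*30.330646 + (1-p)*5.799627] = 18.110770


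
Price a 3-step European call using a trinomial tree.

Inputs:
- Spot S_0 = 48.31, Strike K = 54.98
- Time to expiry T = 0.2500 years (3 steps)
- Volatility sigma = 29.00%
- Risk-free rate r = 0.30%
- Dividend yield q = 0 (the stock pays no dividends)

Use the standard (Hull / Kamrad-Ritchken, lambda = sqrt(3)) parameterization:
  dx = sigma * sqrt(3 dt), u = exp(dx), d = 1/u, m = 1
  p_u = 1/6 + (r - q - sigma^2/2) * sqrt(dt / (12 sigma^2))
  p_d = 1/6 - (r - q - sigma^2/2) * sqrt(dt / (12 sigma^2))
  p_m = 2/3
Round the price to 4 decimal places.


dt = T/N = 0.083333; dx = sigma*sqrt(3*dt) = 0.145000
u = exp(dx) = 1.156040; d = 1/u = 0.865022
p_u = 0.155445, p_m = 0.666667, p_d = 0.177888
Discount per step: exp(-r*dt) = 0.999750
Stock lattice S(k, j) with j the centered position index:
  k=0: S(0,+0) = 48.3100
  k=1: S(1,-1) = 41.7892; S(1,+0) = 48.3100; S(1,+1) = 55.8483
  k=2: S(2,-2) = 36.1486; S(2,-1) = 41.7892; S(2,+0) = 48.3100; S(2,+1) = 55.8483; S(2,+2) = 64.5628
  k=3: S(3,-3) = 31.2694; S(3,-2) = 36.1486; S(3,-1) = 41.7892; S(3,+0) = 48.3100; S(3,+1) = 55.8483; S(3,+2) = 64.5628; S(3,+3) = 74.6372
Terminal payoffs V(N, j) = max(S_T - K, 0):
  V(3,-3) = 0.000000; V(3,-2) = 0.000000; V(3,-1) = 0.000000; V(3,+0) = 0.000000; V(3,+1) = 0.868272; V(3,+2) = 9.582812; V(3,+3) = 19.657165
Backward induction: V(k, j) = exp(-r*dt) * [p_u * V(k+1, j+1) + p_m * V(k+1, j) + p_d * V(k+1, j-1)]
  V(2,-2) = exp(-r*dt) * [p_u*0.000000 + p_m*0.000000 + p_d*0.000000] = 0.000000
  V(2,-1) = exp(-r*dt) * [p_u*0.000000 + p_m*0.000000 + p_d*0.000000] = 0.000000
  V(2,+0) = exp(-r*dt) * [p_u*0.868272 + p_m*0.000000 + p_d*0.000000] = 0.134935
  V(2,+1) = exp(-r*dt) * [p_u*9.582812 + p_m*0.868272 + p_d*0.000000] = 2.067935
  V(2,+2) = exp(-r*dt) * [p_u*19.657165 + p_m*9.582812 + p_d*0.868272] = 9.596213
  V(1,-1) = exp(-r*dt) * [p_u*0.134935 + p_m*0.000000 + p_d*0.000000] = 0.020970
  V(1,+0) = exp(-r*dt) * [p_u*2.067935 + p_m*0.134935 + p_d*0.000000] = 0.411305
  V(1,+1) = exp(-r*dt) * [p_u*9.596213 + p_m*2.067935 + p_d*0.134935] = 2.893590
  V(0,+0) = exp(-r*dt) * [p_u*2.893590 + p_m*0.411305 + p_d*0.020970] = 0.727547

Answer: Price = V(0,0) = 0.7275


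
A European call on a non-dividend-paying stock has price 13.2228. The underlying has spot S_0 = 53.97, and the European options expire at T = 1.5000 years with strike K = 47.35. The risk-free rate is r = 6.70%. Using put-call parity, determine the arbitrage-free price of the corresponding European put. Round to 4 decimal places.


Put-call parity: C - P = S_0 * exp(-qT) - K * exp(-rT).
S_0 * exp(-qT) = 53.9700 * 1.00000000 = 53.97000000
K * exp(-rT) = 47.3500 * 0.90438511 = 42.82263507
P = C - S*exp(-qT) + K*exp(-rT)
P = 13.2228 - 53.97000000 + 42.82263507 = 2.0754

Answer: Put price = 2.0754


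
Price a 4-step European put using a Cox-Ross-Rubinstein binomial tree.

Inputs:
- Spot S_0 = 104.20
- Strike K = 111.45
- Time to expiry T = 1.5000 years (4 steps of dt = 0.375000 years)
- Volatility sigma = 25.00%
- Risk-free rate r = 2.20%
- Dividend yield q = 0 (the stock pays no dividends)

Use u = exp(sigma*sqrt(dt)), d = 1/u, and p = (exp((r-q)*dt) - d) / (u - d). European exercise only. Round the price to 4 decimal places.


Answer: Price = V(0,0) = 15.0402

Derivation:
dt = T/N = 0.375000
u = exp(sigma*sqrt(dt)) = 1.165433; d = 1/u = 0.858050
p = (exp((r-q)*dt) - d) / (u - d) = 0.488752
Discount per step: exp(-r*dt) = 0.991784
Stock lattice S(k, i) with i counting down-moves:
  k=0: S(0,0) = 104.2000
  k=1: S(1,0) = 121.4382; S(1,1) = 89.4088
  k=2: S(2,0) = 141.5281; S(2,1) = 104.2000; S(2,2) = 76.7172
  k=3: S(3,0) = 164.9416; S(3,1) = 121.4382; S(3,2) = 89.4088; S(3,3) = 65.8272
  k=4: S(4,0) = 192.2285; S(4,1) = 141.5281; S(4,2) = 104.2000; S(4,3) = 76.7172; S(4,4) = 56.4830
Terminal payoffs V(N, i) = max(K - S_T, 0):
  V(4,0) = 0.000000; V(4,1) = 0.000000; V(4,2) = 7.250000; V(4,3) = 34.732802; V(4,4) = 54.967001
Backward induction: V(k, i) = exp(-r*dt) * [p * V(k+1, i) + (1-p) * V(k+1, i+1)].
  V(3,0) = exp(-r*dt) * [p*0.000000 + (1-p)*0.000000] = 0.000000
  V(3,1) = exp(-r*dt) * [p*0.000000 + (1-p)*7.250000] = 3.676097
  V(3,2) = exp(-r*dt) * [p*7.250000 + (1-p)*34.732802] = 21.125528
  V(3,3) = exp(-r*dt) * [p*34.732802 + (1-p)*54.967001] = 44.707141
  V(2,0) = exp(-r*dt) * [p*0.000000 + (1-p)*3.676097] = 1.863957
  V(2,1) = exp(-r*dt) * [p*3.676097 + (1-p)*21.125528] = 12.493590
  V(2,2) = exp(-r*dt) * [p*21.125528 + (1-p)*44.707141] = 32.908965
  V(1,0) = exp(-r*dt) * [p*1.863957 + (1-p)*12.493590] = 7.238374
  V(1,1) = exp(-r*dt) * [p*12.493590 + (1-p)*32.908965] = 22.742513
  V(0,0) = exp(-r*dt) * [p*7.238374 + (1-p)*22.742513] = 15.040243


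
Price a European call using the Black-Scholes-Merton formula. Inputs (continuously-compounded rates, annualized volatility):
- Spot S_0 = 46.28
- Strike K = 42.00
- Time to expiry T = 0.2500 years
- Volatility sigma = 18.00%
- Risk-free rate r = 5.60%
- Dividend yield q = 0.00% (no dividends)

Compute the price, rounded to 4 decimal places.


Answer: Price = 5.0699

Derivation:
d1 = (ln(S/K) + (r - q + 0.5*sigma^2) * T) / (sigma * sqrt(T)) = 1.27878093
d2 = d1 - sigma * sqrt(T) = 1.18878093
exp(-rT) = 0.98609754; exp(-qT) = 1.00000000
C = S_0 * exp(-qT) * N(d1) - K * exp(-rT) * N(d2)
N(d1) = 0.89951290; N(d2) = 0.88273706
C = 46.2800 * 1.00000000 * 0.89951290 - 42.0000 * 0.98609754 * 0.88273706 = 5.0699


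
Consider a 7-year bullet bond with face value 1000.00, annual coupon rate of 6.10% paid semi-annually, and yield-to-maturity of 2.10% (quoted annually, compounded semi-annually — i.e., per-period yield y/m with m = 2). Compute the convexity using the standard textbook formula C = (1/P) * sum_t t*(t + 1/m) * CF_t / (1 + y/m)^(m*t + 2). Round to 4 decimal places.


Answer: Convexity = 41.2177

Derivation:
Coupon per period c = face * coupon_rate / m = 30.500000
Periods per year m = 2; per-period yield y/m = 0.010500
Number of cashflows N = 14
Cashflows (t years, CF_t, discount factor 1/(1+y/m)^(m*t), PV):
  t = 0.5000: CF_t = 30.500000, DF = 0.989609, PV = 30.183078
  t = 1.0000: CF_t = 30.500000, DF = 0.979326, PV = 29.869448
  t = 1.5000: CF_t = 30.500000, DF = 0.969150, PV = 29.559078
  t = 2.0000: CF_t = 30.500000, DF = 0.959080, PV = 29.251933
  t = 2.5000: CF_t = 30.500000, DF = 0.949114, PV = 28.947979
  t = 3.0000: CF_t = 30.500000, DF = 0.939252, PV = 28.647184
  t = 3.5000: CF_t = 30.500000, DF = 0.929492, PV = 28.349514
  t = 4.0000: CF_t = 30.500000, DF = 0.919834, PV = 28.054937
  t = 4.5000: CF_t = 30.500000, DF = 0.910276, PV = 27.763421
  t = 5.0000: CF_t = 30.500000, DF = 0.900818, PV = 27.474934
  t = 5.5000: CF_t = 30.500000, DF = 0.891457, PV = 27.189445
  t = 6.0000: CF_t = 30.500000, DF = 0.882194, PV = 26.906922
  t = 6.5000: CF_t = 30.500000, DF = 0.873027, PV = 26.627335
  t = 7.0000: CF_t = 1030.500000, DF = 0.863956, PV = 890.306504
Price P = sum_t PV_t = 1259.131713
Convexity numerator sum_t t*(t + 1/m) * CF_t / (1+y/m)^(m*t + 2):
  t = 0.5000: term = 14.779539
  t = 1.0000: term = 43.877899
  t = 1.5000: term = 86.843937
  t = 2.0000: term = 143.235918
  t = 2.5000: term = 212.621353
  t = 3.0000: term = 294.576838
  t = 3.5000: term = 388.687894
  t = 4.0000: term = 494.548815
  t = 4.5000: term = 611.762513
  t = 5.0000: term = 739.940364
  t = 5.5000: term = 878.702065
  t = 6.0000: term = 1027.675485
  t = 6.5000: term = 1186.496519
  t = 7.0000: term = 45774.774540
Convexity = (1/P) * sum = 51898.523680 / 1259.131713 = 41.217708


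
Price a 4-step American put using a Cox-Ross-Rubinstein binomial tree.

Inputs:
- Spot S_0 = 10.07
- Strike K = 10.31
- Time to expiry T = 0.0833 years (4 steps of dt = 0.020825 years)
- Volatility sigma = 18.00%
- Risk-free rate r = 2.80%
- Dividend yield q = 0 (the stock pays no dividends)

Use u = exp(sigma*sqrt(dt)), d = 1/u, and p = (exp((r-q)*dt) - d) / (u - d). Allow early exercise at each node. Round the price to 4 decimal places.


dt = T/N = 0.020825
u = exp(sigma*sqrt(dt)) = 1.026316; d = 1/u = 0.974359
p = (exp((r-q)*dt) - d) / (u - d) = 0.504732
Discount per step: exp(-r*dt) = 0.999417
Stock lattice S(k, i) with i counting down-moves:
  k=0: S(0,0) = 10.0700
  k=1: S(1,0) = 10.3350; S(1,1) = 9.8118
  k=2: S(2,0) = 10.6070; S(2,1) = 10.0700; S(2,2) = 9.5602
  k=3: S(3,0) = 10.8861; S(3,1) = 10.3350; S(3,2) = 9.8118; S(3,3) = 9.3151
  k=4: S(4,0) = 11.1726; S(4,1) = 10.6070; S(4,2) = 10.0700; S(4,3) = 9.5602; S(4,4) = 9.0762
Terminal payoffs V(N, i) = max(K - S_T, 0):
  V(4,0) = 0.000000; V(4,1) = 0.000000; V(4,2) = 0.240000; V(4,3) = 0.749791; V(4,4) = 1.233774
Backward induction: V(k, i) = exp(-r*dt) * [p * V(k+1, i) + (1-p) * V(k+1, i+1)]; then take max(V_cont, immediate exercise) for American.
  V(3,0) = exp(-r*dt) * [p*0.000000 + (1-p)*0.000000] = 0.000000; exercise = 0.000000; V(3,0) = max -> 0.000000
  V(3,1) = exp(-r*dt) * [p*0.000000 + (1-p)*0.240000] = 0.118795; exercise = 0.000000; V(3,1) = max -> 0.118795
  V(3,2) = exp(-r*dt) * [p*0.240000 + (1-p)*0.749791] = 0.492196; exercise = 0.498206; V(3,2) = max -> 0.498206
  V(3,3) = exp(-r*dt) * [p*0.749791 + (1-p)*1.233774] = 0.988915; exercise = 0.994925; V(3,3) = max -> 0.994925
  V(2,0) = exp(-r*dt) * [p*0.000000 + (1-p)*0.118795] = 0.058801; exercise = 0.000000; V(2,0) = max -> 0.058801
  V(2,1) = exp(-r*dt) * [p*0.118795 + (1-p)*0.498206] = 0.306526; exercise = 0.240000; V(2,1) = max -> 0.306526
  V(2,2) = exp(-r*dt) * [p*0.498206 + (1-p)*0.994925] = 0.743781; exercise = 0.749791; V(2,2) = max -> 0.749791
  V(1,0) = exp(-r*dt) * [p*0.058801 + (1-p)*0.306526] = 0.181385; exercise = 0.000000; V(1,0) = max -> 0.181385
  V(1,1) = exp(-r*dt) * [p*0.306526 + (1-p)*0.749791] = 0.525754; exercise = 0.498206; V(1,1) = max -> 0.525754
  V(0,0) = exp(-r*dt) * [p*0.181385 + (1-p)*0.525754] = 0.351735; exercise = 0.240000; V(0,0) = max -> 0.351735

Answer: Price = V(0,0) = 0.3517


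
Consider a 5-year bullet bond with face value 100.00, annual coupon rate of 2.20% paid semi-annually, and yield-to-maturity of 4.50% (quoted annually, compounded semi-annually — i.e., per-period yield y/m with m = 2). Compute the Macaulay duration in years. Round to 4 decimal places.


Coupon per period c = face * coupon_rate / m = 1.100000
Periods per year m = 2; per-period yield y/m = 0.022500
Number of cashflows N = 10
Cashflows (t years, CF_t, discount factor 1/(1+y/m)^(m*t), PV):
  t = 0.5000: CF_t = 1.100000, DF = 0.977995, PV = 1.075795
  t = 1.0000: CF_t = 1.100000, DF = 0.956474, PV = 1.052122
  t = 1.5000: CF_t = 1.100000, DF = 0.935427, PV = 1.028970
  t = 2.0000: CF_t = 1.100000, DF = 0.914843, PV = 1.006328
  t = 2.5000: CF_t = 1.100000, DF = 0.894712, PV = 0.984184
  t = 3.0000: CF_t = 1.100000, DF = 0.875024, PV = 0.962527
  t = 3.5000: CF_t = 1.100000, DF = 0.855769, PV = 0.941346
  t = 4.0000: CF_t = 1.100000, DF = 0.836938, PV = 0.920632
  t = 4.5000: CF_t = 1.100000, DF = 0.818522, PV = 0.900374
  t = 5.0000: CF_t = 101.100000, DF = 0.800510, PV = 80.931574
Price P = sum_t PV_t = 89.803851
Macaulay numerator sum_t t * PV_t:
  t * PV_t at t = 0.5000: 0.537897
  t * PV_t at t = 1.0000: 1.052122
  t * PV_t at t = 1.5000: 1.543455
  t * PV_t at t = 2.0000: 2.012655
  t * PV_t at t = 2.5000: 2.460459
  t * PV_t at t = 3.0000: 2.887580
  t * PV_t at t = 3.5000: 3.294712
  t * PV_t at t = 4.0000: 3.682529
  t * PV_t at t = 4.5000: 4.051682
  t * PV_t at t = 5.0000: 404.657872
Macaulay duration D = (sum_t t * PV_t) / P = 426.180964 / 89.803851 = 4.745687

Answer: Macaulay duration = 4.7457 years


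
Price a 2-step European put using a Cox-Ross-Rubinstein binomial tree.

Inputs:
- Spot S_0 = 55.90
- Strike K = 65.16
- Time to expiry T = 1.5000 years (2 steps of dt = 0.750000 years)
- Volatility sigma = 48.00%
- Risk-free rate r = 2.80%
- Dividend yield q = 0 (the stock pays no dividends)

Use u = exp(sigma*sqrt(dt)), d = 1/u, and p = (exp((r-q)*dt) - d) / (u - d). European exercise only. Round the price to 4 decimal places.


dt = T/N = 0.750000
u = exp(sigma*sqrt(dt)) = 1.515419; d = 1/u = 0.659883
p = (exp((r-q)*dt) - d) / (u - d) = 0.422354
Discount per step: exp(-r*dt) = 0.979219
Stock lattice S(k, i) with i counting down-moves:
  k=0: S(0,0) = 55.9000
  k=1: S(1,0) = 84.7119; S(1,1) = 36.8875
  k=2: S(2,0) = 128.3741; S(2,1) = 55.9000; S(2,2) = 24.3414
Terminal payoffs V(N, i) = max(K - S_T, 0):
  V(2,0) = 0.000000; V(2,1) = 9.260000; V(2,2) = 40.818566
Backward induction: V(k, i) = exp(-r*dt) * [p * V(k+1, i) + (1-p) * V(k+1, i+1)].
  V(1,0) = exp(-r*dt) * [p*0.000000 + (1-p)*9.260000] = 5.237848
  V(1,1) = exp(-r*dt) * [p*9.260000 + (1-p)*40.818566] = 26.918428
  V(0,0) = exp(-r*dt) * [p*5.237848 + (1-p)*26.918428] = 17.392454

Answer: Price = V(0,0) = 17.3925


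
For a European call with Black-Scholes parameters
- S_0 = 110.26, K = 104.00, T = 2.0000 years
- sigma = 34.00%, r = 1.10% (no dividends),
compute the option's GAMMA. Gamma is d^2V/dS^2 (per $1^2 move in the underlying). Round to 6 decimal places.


Answer: Gamma = 0.006925

Derivation:
d1 = 0.4077309015; d2 = -0.0731017097
phi(d1) = 0.3671221042; exp(-qT) = 1.0000000000; exp(-rT) = 0.9782402351
Gamma = exp(-qT) * phi(d1) / (S * sigma * sqrt(T)) = 1.0000000000 * 0.3671221042 / (110.2600 * 0.3400 * 1.4142135624) = 0.006925


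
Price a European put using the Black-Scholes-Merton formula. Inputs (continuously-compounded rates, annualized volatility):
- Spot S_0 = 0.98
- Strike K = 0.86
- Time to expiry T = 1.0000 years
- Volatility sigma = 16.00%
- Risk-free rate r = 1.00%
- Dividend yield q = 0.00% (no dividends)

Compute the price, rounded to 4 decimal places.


d1 = (ln(S/K) + (r - q + 0.5*sigma^2) * T) / (sigma * sqrt(T)) = 0.95887614
d2 = d1 - sigma * sqrt(T) = 0.79887614
exp(-rT) = 0.99004983; exp(-qT) = 1.00000000
P = K * exp(-rT) * N(-d2) - S_0 * exp(-qT) * N(-d1)
N(-d1) = 0.16881057; N(-d2) = 0.21218112
P = 0.8600 * 0.99004983 * 0.21218112 - 0.9800 * 1.00000000 * 0.16881057 = 0.0152

Answer: Price = 0.0152


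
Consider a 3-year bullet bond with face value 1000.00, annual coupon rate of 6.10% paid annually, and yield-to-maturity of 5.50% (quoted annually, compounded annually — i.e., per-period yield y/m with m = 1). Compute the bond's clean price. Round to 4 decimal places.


Answer: Price = 1016.1876

Derivation:
Coupon per period c = face * coupon_rate / m = 61.000000
Periods per year m = 1; per-period yield y/m = 0.055000
Number of cashflows N = 3
Cashflows (t years, CF_t, discount factor 1/(1+y/m)^(m*t), PV):
  t = 1.0000: CF_t = 61.000000, DF = 0.947867, PV = 57.819905
  t = 2.0000: CF_t = 61.000000, DF = 0.898452, PV = 54.805597
  t = 3.0000: CF_t = 1061.000000, DF = 0.851614, PV = 903.562098
Price P = sum_t PV_t = 1016.187600


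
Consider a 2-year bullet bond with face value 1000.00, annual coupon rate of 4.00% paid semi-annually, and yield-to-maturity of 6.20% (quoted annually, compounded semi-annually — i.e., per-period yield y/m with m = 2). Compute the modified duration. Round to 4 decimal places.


Answer: Modified duration = 1.8822

Derivation:
Coupon per period c = face * coupon_rate / m = 20.000000
Periods per year m = 2; per-period yield y/m = 0.031000
Number of cashflows N = 4
Cashflows (t years, CF_t, discount factor 1/(1+y/m)^(m*t), PV):
  t = 0.5000: CF_t = 20.000000, DF = 0.969932, PV = 19.398642
  t = 1.0000: CF_t = 20.000000, DF = 0.940768, PV = 18.815366
  t = 1.5000: CF_t = 20.000000, DF = 0.912481, PV = 18.249627
  t = 2.0000: CF_t = 1020.000000, DF = 0.885045, PV = 902.745871
Price P = sum_t PV_t = 959.209506
First compute Macaulay numerator sum_t t * PV_t:
  t * PV_t at t = 0.5000: 9.699321
  t * PV_t at t = 1.0000: 18.815366
  t * PV_t at t = 1.5000: 27.374441
  t * PV_t at t = 2.0000: 1805.491742
Macaulay duration D = 1861.380869 / 959.209506 = 1.940536
Modified duration = D / (1 + y/m) = 1.940536 / (1 + 0.031000) = 1.882188


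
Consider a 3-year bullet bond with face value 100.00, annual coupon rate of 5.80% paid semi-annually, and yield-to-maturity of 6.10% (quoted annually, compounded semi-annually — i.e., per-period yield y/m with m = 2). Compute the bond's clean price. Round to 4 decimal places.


Coupon per period c = face * coupon_rate / m = 2.900000
Periods per year m = 2; per-period yield y/m = 0.030500
Number of cashflows N = 6
Cashflows (t years, CF_t, discount factor 1/(1+y/m)^(m*t), PV):
  t = 0.5000: CF_t = 2.900000, DF = 0.970403, PV = 2.814168
  t = 1.0000: CF_t = 2.900000, DF = 0.941681, PV = 2.730876
  t = 1.5000: CF_t = 2.900000, DF = 0.913810, PV = 2.650050
  t = 2.0000: CF_t = 2.900000, DF = 0.886764, PV = 2.571615
  t = 2.5000: CF_t = 2.900000, DF = 0.860518, PV = 2.495503
  t = 3.0000: CF_t = 102.900000, DF = 0.835049, PV = 85.926555
Price P = sum_t PV_t = 99.188766

Answer: Price = 99.1888


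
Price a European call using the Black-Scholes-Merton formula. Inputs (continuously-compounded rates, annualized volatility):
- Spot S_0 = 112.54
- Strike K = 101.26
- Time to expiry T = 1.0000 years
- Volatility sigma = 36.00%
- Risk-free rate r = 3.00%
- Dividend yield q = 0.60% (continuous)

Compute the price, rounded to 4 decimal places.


d1 = (ln(S/K) + (r - q + 0.5*sigma^2) * T) / (sigma * sqrt(T)) = 0.54004791
d2 = d1 - sigma * sqrt(T) = 0.18004791
exp(-rT) = 0.97044553; exp(-qT) = 0.99401796
C = S_0 * exp(-qT) * N(d1) - K * exp(-rT) * N(d2)
N(d1) = 0.70541800; N(d2) = 0.57144252
C = 112.5400 * 0.99401796 * 0.70541800 - 101.2600 * 0.97044553 * 0.57144252 = 22.7587

Answer: Price = 22.7587


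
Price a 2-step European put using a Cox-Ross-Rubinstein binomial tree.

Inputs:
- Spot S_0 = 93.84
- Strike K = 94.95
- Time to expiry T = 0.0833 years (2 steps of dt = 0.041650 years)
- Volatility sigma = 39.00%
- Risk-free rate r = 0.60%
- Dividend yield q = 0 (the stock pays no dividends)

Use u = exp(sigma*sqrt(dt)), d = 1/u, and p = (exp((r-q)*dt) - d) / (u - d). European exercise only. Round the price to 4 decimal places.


Answer: Price = V(0,0) = 4.5602

Derivation:
dt = T/N = 0.041650
u = exp(sigma*sqrt(dt)) = 1.082846; d = 1/u = 0.923493
p = (exp((r-q)*dt) - d) / (u - d) = 0.481681
Discount per step: exp(-r*dt) = 0.999750
Stock lattice S(k, i) with i counting down-moves:
  k=0: S(0,0) = 93.8400
  k=1: S(1,0) = 101.6142; S(1,1) = 86.6605
  k=2: S(2,0) = 110.0325; S(2,1) = 93.8400; S(2,2) = 80.0304
Terminal payoffs V(N, i) = max(K - S_T, 0):
  V(2,0) = 0.000000; V(2,1) = 1.110000; V(2,2) = 14.919628
Backward induction: V(k, i) = exp(-r*dt) * [p * V(k+1, i) + (1-p) * V(k+1, i+1)].
  V(1,0) = exp(-r*dt) * [p*0.000000 + (1-p)*1.110000] = 0.575191
  V(1,1) = exp(-r*dt) * [p*1.110000 + (1-p)*14.919628] = 8.265729
  V(0,0) = exp(-r*dt) * [p*0.575191 + (1-p)*8.265729] = 4.560205


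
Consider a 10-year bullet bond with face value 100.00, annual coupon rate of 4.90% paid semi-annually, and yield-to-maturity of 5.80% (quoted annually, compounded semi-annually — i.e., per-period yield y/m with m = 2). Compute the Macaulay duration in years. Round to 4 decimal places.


Answer: Macaulay duration = 7.9394 years

Derivation:
Coupon per period c = face * coupon_rate / m = 2.450000
Periods per year m = 2; per-period yield y/m = 0.029000
Number of cashflows N = 20
Cashflows (t years, CF_t, discount factor 1/(1+y/m)^(m*t), PV):
  t = 0.5000: CF_t = 2.450000, DF = 0.971817, PV = 2.380952
  t = 1.0000: CF_t = 2.450000, DF = 0.944429, PV = 2.313851
  t = 1.5000: CF_t = 2.450000, DF = 0.917812, PV = 2.248640
  t = 2.0000: CF_t = 2.450000, DF = 0.891946, PV = 2.185267
  t = 2.5000: CF_t = 2.450000, DF = 0.866808, PV = 2.123681
  t = 3.0000: CF_t = 2.450000, DF = 0.842379, PV = 2.063830
  t = 3.5000: CF_t = 2.450000, DF = 0.818639, PV = 2.005665
  t = 4.0000: CF_t = 2.450000, DF = 0.795567, PV = 1.949140
  t = 4.5000: CF_t = 2.450000, DF = 0.773146, PV = 1.894208
  t = 5.0000: CF_t = 2.450000, DF = 0.751357, PV = 1.840824
  t = 5.5000: CF_t = 2.450000, DF = 0.730182, PV = 1.788945
  t = 6.0000: CF_t = 2.450000, DF = 0.709603, PV = 1.738528
  t = 6.5000: CF_t = 2.450000, DF = 0.689605, PV = 1.689531
  t = 7.0000: CF_t = 2.450000, DF = 0.670170, PV = 1.641916
  t = 7.5000: CF_t = 2.450000, DF = 0.651282, PV = 1.595642
  t = 8.0000: CF_t = 2.450000, DF = 0.632928, PV = 1.550673
  t = 8.5000: CF_t = 2.450000, DF = 0.615090, PV = 1.506970
  t = 9.0000: CF_t = 2.450000, DF = 0.597755, PV = 1.464500
  t = 9.5000: CF_t = 2.450000, DF = 0.580909, PV = 1.423226
  t = 10.0000: CF_t = 102.450000, DF = 0.564537, PV = 57.836828
Price P = sum_t PV_t = 93.242817
Macaulay numerator sum_t t * PV_t:
  t * PV_t at t = 0.5000: 1.190476
  t * PV_t at t = 1.0000: 2.313851
  t * PV_t at t = 1.5000: 3.372960
  t * PV_t at t = 2.0000: 4.370535
  t * PV_t at t = 2.5000: 5.309202
  t * PV_t at t = 3.0000: 6.191489
  t * PV_t at t = 3.5000: 7.019829
  t * PV_t at t = 4.0000: 7.796561
  t * PV_t at t = 4.5000: 8.523937
  t * PV_t at t = 5.0000: 9.204121
  t * PV_t at t = 5.5000: 9.839197
  t * PV_t at t = 6.0000: 10.431166
  t * PV_t at t = 6.5000: 10.981953
  t * PV_t at t = 7.0000: 11.493409
  t * PV_t at t = 7.5000: 11.967315
  t * PV_t at t = 8.0000: 12.405380
  t * PV_t at t = 8.5000: 12.809248
  t * PV_t at t = 9.0000: 13.180499
  t * PV_t at t = 9.5000: 13.520650
  t * PV_t at t = 10.0000: 578.368281
Macaulay duration D = (sum_t t * PV_t) / P = 740.290058 / 93.242817 = 7.939379


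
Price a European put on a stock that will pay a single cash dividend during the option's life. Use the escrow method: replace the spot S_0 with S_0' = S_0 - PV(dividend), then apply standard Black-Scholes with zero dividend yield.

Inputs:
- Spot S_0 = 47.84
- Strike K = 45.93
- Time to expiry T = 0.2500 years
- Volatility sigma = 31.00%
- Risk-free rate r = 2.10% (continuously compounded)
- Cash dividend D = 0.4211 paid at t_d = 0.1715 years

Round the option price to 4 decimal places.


Answer: Price = 2.0926

Derivation:
PV(D) = D * exp(-r * t_d) = 0.4211 * 0.99640498 = 0.41958614
S_0' = S_0 - PV(D) = 47.8400 - 0.41958614 = 47.42041386
d1 = (ln(S_0'/K) + (r + sigma^2/2)*T) / (sigma*sqrt(T)) = 0.31739877
d2 = d1 - sigma*sqrt(T) = 0.16239877
exp(-rT) = 0.99476376
N(-d1) = 0.37547052; N(-d2) = 0.43549592
P = K * exp(-rT) * N(-d2) - S_0' * N(-d1) = 45.9300 * 0.99476376 * 0.43549592 - 47.42041386 * 0.37547052 = 2.0926


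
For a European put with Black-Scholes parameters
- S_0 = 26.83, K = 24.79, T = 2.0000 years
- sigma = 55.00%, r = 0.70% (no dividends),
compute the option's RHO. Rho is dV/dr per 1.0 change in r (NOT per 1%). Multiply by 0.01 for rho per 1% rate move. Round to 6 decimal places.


d1 = 0.5085773193; d2 = -0.2692401400
phi(d1) = 0.3505457763; exp(-qT) = 1.0000000000; exp(-rT) = 0.9860975443
N(-d2) = 0.6061275535
Rho = -K*T*exp(-rT)*N(-d2) = -24.7900 * 2.0000 * 0.9860975443 * 0.6061275535 = -29.634010

Answer: Rho = -29.634010


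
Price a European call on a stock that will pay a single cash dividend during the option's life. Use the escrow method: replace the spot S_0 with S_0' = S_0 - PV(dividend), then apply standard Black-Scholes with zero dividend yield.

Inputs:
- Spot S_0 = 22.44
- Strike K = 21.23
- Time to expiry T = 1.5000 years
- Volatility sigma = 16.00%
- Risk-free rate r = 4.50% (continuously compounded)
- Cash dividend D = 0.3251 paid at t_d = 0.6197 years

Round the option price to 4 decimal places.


PV(D) = D * exp(-r * t_d) = 0.3251 * 0.97249874 = 0.31615934
S_0' = S_0 - PV(D) = 22.4400 - 0.31615934 = 22.12384066
d1 = (ln(S_0'/K) + (r + sigma^2/2)*T) / (sigma*sqrt(T)) = 0.65289370
d2 = d1 - sigma*sqrt(T) = 0.45693452
exp(-rT) = 0.93472772
N(d1) = 0.74308760; N(d2) = 0.67614095
C = S_0' * N(d1) - K * exp(-rT) * N(d2) = 22.12384066 * 0.74308760 - 21.2300 * 0.93472772 * 0.67614095 = 3.0224

Answer: Price = 3.0224


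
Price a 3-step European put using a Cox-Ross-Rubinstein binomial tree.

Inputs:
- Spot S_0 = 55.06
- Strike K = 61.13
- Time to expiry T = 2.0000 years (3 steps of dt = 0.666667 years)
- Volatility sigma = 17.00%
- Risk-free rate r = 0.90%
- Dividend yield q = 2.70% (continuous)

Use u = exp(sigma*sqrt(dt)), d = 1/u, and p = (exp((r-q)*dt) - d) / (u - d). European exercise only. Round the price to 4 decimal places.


dt = T/N = 0.666667
u = exp(sigma*sqrt(dt)) = 1.148899; d = 1/u = 0.870398
p = (exp((r-q)*dt) - d) / (u - d) = 0.422524
Discount per step: exp(-r*dt) = 0.994018
Stock lattice S(k, i) with i counting down-moves:
  k=0: S(0,0) = 55.0600
  k=1: S(1,0) = 63.2584; S(1,1) = 47.9241
  k=2: S(2,0) = 72.6775; S(2,1) = 55.0600; S(2,2) = 41.7131
  k=3: S(3,0) = 83.4992; S(3,1) = 63.2584; S(3,2) = 47.9241; S(3,3) = 36.3070
Terminal payoffs V(N, i) = max(K - S_T, 0):
  V(3,0) = 0.000000; V(3,1) = 0.000000; V(3,2) = 13.205873; V(3,3) = 24.823011
Backward induction: V(k, i) = exp(-r*dt) * [p * V(k+1, i) + (1-p) * V(k+1, i+1)].
  V(2,0) = exp(-r*dt) * [p*0.000000 + (1-p)*0.000000] = 0.000000
  V(2,1) = exp(-r*dt) * [p*0.000000 + (1-p)*13.205873] = 7.580452
  V(2,2) = exp(-r*dt) * [p*13.205873 + (1-p)*24.823011] = 19.795360
  V(1,0) = exp(-r*dt) * [p*0.000000 + (1-p)*7.580452] = 4.351341
  V(1,1) = exp(-r*dt) * [p*7.580452 + (1-p)*19.795360] = 14.546723
  V(0,0) = exp(-r*dt) * [p*4.351341 + (1-p)*14.546723] = 10.177678

Answer: Price = V(0,0) = 10.1777


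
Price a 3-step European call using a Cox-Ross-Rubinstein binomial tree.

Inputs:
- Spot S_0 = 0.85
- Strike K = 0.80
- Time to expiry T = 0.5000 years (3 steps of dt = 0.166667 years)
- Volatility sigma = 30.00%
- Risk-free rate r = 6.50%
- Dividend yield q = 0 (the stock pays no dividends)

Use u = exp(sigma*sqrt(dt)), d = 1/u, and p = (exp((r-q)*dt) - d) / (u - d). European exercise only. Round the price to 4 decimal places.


Answer: Price = V(0,0) = 0.1160

Derivation:
dt = T/N = 0.166667
u = exp(sigma*sqrt(dt)) = 1.130290; d = 1/u = 0.884728
p = (exp((r-q)*dt) - d) / (u - d) = 0.513776
Discount per step: exp(-r*dt) = 0.989225
Stock lattice S(k, i) with i counting down-moves:
  k=0: S(0,0) = 0.8500
  k=1: S(1,0) = 0.9607; S(1,1) = 0.7520
  k=2: S(2,0) = 1.0859; S(2,1) = 0.8500; S(2,2) = 0.6653
  k=3: S(3,0) = 1.2274; S(3,1) = 0.9607; S(3,2) = 0.7520; S(3,3) = 0.5886
Terminal payoffs V(N, i) = max(S_T - K, 0):
  V(3,0) = 0.427408; V(3,1) = 0.160747; V(3,2) = 0.000000; V(3,3) = 0.000000
Backward induction: V(k, i) = exp(-r*dt) * [p * V(k+1, i) + (1-p) * V(k+1, i+1)].
  V(2,0) = exp(-r*dt) * [p*0.427408 + (1-p)*0.160747] = 0.294543
  V(2,1) = exp(-r*dt) * [p*0.160747 + (1-p)*0.000000] = 0.081698
  V(2,2) = exp(-r*dt) * [p*0.000000 + (1-p)*0.000000] = 0.000000
  V(1,0) = exp(-r*dt) * [p*0.294543 + (1-p)*0.081698] = 0.188994
  V(1,1) = exp(-r*dt) * [p*0.081698 + (1-p)*0.000000] = 0.041522
  V(0,0) = exp(-r*dt) * [p*0.188994 + (1-p)*0.041522] = 0.116026


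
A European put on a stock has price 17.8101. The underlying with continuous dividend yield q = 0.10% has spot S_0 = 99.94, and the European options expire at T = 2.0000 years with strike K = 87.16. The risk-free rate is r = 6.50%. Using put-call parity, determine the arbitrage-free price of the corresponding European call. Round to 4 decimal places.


Answer: Call price = 41.0156

Derivation:
Put-call parity: C - P = S_0 * exp(-qT) - K * exp(-rT).
S_0 * exp(-qT) = 99.9400 * 0.99800200 = 99.74031975
K * exp(-rT) = 87.1600 * 0.87809543 = 76.53479776
C = P + S*exp(-qT) - K*exp(-rT)
C = 17.8101 + 99.74031975 - 76.53479776 = 41.0156


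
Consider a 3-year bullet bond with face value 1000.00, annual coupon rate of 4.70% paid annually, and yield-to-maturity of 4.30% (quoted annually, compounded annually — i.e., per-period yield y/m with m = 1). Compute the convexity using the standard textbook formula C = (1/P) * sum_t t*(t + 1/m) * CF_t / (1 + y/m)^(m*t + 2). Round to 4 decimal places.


Coupon per period c = face * coupon_rate / m = 47.000000
Periods per year m = 1; per-period yield y/m = 0.043000
Number of cashflows N = 3
Cashflows (t years, CF_t, discount factor 1/(1+y/m)^(m*t), PV):
  t = 1.0000: CF_t = 47.000000, DF = 0.958773, PV = 45.062320
  t = 2.0000: CF_t = 47.000000, DF = 0.919245, PV = 43.204526
  t = 3.0000: CF_t = 1047.000000, DF = 0.881347, PV = 922.770615
Price P = sum_t PV_t = 1011.037461
Convexity numerator sum_t t*(t + 1/m) * CF_t / (1+y/m)^(m*t + 2):
  t = 1.0000: term = 82.846645
  t = 2.0000: term = 238.293324
  t = 3.0000: term = 10179.029795
Convexity = (1/P) * sum = 10500.169764 / 1011.037461 = 10.385540

Answer: Convexity = 10.3855


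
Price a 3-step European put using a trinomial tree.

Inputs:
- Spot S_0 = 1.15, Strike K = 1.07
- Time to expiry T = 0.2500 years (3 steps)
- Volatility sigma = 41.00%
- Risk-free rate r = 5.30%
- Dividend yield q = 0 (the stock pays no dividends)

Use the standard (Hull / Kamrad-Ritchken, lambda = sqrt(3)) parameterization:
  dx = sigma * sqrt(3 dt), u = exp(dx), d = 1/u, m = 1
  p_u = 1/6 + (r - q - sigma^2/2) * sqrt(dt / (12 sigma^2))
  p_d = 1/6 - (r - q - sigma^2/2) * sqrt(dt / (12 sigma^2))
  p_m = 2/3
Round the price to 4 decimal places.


Answer: Price = V(0,0) = 0.0526

Derivation:
dt = T/N = 0.083333; dx = sigma*sqrt(3*dt) = 0.205000
u = exp(dx) = 1.227525; d = 1/u = 0.814647
p_u = 0.160356, p_m = 0.666667, p_d = 0.172978
Discount per step: exp(-r*dt) = 0.995593
Stock lattice S(k, j) with j the centered position index:
  k=0: S(0,+0) = 1.1500
  k=1: S(1,-1) = 0.9368; S(1,+0) = 1.1500; S(1,+1) = 1.4117
  k=2: S(2,-2) = 0.7632; S(2,-1) = 0.9368; S(2,+0) = 1.1500; S(2,+1) = 1.4117; S(2,+2) = 1.7328
  k=3: S(3,-3) = 0.6217; S(3,-2) = 0.7632; S(3,-1) = 0.9368; S(3,+0) = 1.1500; S(3,+1) = 1.4117; S(3,+2) = 1.7328; S(3,+3) = 2.1271
Terminal payoffs V(N, j) = max(K - S_T, 0):
  V(3,-3) = 0.448263; V(3,-2) = 0.306802; V(3,-1) = 0.133156; V(3,+0) = 0.000000; V(3,+1) = 0.000000; V(3,+2) = 0.000000; V(3,+3) = 0.000000
Backward induction: V(k, j) = exp(-r*dt) * [p_u * V(k+1, j+1) + p_m * V(k+1, j) + p_d * V(k+1, j-1)]
  V(2,-2) = exp(-r*dt) * [p_u*0.133156 + p_m*0.306802 + p_d*0.448263] = 0.302089
  V(2,-1) = exp(-r*dt) * [p_u*0.000000 + p_m*0.133156 + p_d*0.306802] = 0.141215
  V(2,+0) = exp(-r*dt) * [p_u*0.000000 + p_m*0.000000 + p_d*0.133156] = 0.022931
  V(2,+1) = exp(-r*dt) * [p_u*0.000000 + p_m*0.000000 + p_d*0.000000] = 0.000000
  V(2,+2) = exp(-r*dt) * [p_u*0.000000 + p_m*0.000000 + p_d*0.000000] = 0.000000
  V(1,-1) = exp(-r*dt) * [p_u*0.022931 + p_m*0.141215 + p_d*0.302089] = 0.149414
  V(1,+0) = exp(-r*dt) * [p_u*0.000000 + p_m*0.022931 + p_d*0.141215] = 0.039540
  V(1,+1) = exp(-r*dt) * [p_u*0.000000 + p_m*0.000000 + p_d*0.022931] = 0.003949
  V(0,+0) = exp(-r*dt) * [p_u*0.003949 + p_m*0.039540 + p_d*0.149414] = 0.052605
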